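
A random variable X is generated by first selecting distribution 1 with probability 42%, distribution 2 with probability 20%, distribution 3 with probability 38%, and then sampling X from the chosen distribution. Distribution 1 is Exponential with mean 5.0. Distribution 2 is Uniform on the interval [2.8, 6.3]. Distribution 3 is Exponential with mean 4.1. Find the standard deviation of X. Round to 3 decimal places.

4.154

Per component, 1: μ=5, E[X²]=50; 2: μ=4.55, E[X²]=21.7233; 3: μ=4.1, E[X²]=33.62.
E[X] = 0.42·5 + 0.2·4.55 + 0.38·4.1 = 4.568.
E[X²] = 0.42·50 + 0.2·21.7233 + 0.38·33.62 = 38.1203.
Var(X) = E[X²] − (E[X])² = 38.1203 − 20.8666 = 17.2536.
SD(X) = √17.2536 = 4.15375.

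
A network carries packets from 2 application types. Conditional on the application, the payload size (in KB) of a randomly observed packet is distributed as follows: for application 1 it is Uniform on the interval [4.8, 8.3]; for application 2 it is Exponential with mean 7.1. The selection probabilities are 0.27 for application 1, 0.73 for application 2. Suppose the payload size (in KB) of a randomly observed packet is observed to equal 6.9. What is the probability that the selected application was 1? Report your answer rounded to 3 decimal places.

0.665

Likelihoods f(6.9 | ·): 1: 0.285714; 2: 0.0532943.
Posterior ∝ prior × likelihood. Numerator for 1: 0.27·0.285714 = 0.0771429.
Normalizing constant: 0.27·0.285714 + 0.73·0.0532943 = 0.116048.
P(1 | observation) = 0.0771429 / 0.116048 = 0.664751.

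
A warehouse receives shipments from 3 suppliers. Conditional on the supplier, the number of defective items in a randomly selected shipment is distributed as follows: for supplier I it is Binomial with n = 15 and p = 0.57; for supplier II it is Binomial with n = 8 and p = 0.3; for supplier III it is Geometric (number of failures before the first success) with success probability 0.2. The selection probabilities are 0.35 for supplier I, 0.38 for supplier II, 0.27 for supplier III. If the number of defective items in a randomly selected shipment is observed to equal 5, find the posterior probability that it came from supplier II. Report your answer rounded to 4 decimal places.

0.3612

Likelihoods P(X=5 | ·): I: 0.0390494; II: 0.0466754; III: 0.065536.
Posterior ∝ prior × likelihood. Numerator for II: 0.38·0.0466754 = 0.0177367.
Normalizing constant: 0.35·0.0390494 + 0.38·0.0466754 + 0.27·0.065536 = 0.0490987.
P(II | observation) = 0.0177367 / 0.0490987 = 0.361245.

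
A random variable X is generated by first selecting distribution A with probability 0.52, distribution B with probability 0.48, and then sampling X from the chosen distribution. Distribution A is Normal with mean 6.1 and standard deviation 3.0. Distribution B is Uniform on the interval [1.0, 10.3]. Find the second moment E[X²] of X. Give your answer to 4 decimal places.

For each component E[X²] = Var + (mean)², giving A: 46.21; B: 39.13.
Overall E[X²] = 0.52·46.21 + 0.48·39.13 = 42.8116.

42.8116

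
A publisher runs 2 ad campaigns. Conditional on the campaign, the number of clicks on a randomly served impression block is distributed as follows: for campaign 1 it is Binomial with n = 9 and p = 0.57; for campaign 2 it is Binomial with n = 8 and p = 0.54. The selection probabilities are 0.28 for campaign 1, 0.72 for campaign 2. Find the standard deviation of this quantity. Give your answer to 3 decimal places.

1.477

Per component, 1: μ=5.13, E[X²]=28.5228; 2: μ=4.32, E[X²]=20.6496.
E[X] = 0.28·5.13 + 0.72·4.32 = 4.5468.
E[X²] = 0.28·28.5228 + 0.72·20.6496 = 22.8541.
Var(X) = E[X²] − (E[X])² = 22.8541 − 20.6734 = 2.18071.
SD(X) = √2.18071 = 1.47672.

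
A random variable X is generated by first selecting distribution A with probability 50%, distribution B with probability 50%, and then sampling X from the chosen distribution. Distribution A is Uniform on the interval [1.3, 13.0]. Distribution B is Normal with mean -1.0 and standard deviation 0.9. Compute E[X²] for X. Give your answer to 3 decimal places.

For each component E[X²] = Var + (mean)², giving A: 62.53; B: 1.81.
Overall E[X²] = 0.5·62.53 + 0.5·1.81 = 32.17.

32.170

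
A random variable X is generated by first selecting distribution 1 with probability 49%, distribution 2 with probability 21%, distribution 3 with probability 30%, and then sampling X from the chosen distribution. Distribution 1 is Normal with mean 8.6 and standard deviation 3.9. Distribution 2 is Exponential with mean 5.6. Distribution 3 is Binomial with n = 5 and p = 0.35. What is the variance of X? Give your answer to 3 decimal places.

Per component, 1: μ=8.6, E[X²]=89.17; 2: μ=5.6, E[X²]=62.72; 3: μ=1.75, E[X²]=4.2.
E[X] = 0.49·8.6 + 0.21·5.6 + 0.3·1.75 = 5.915.
E[X²] = 0.49·89.17 + 0.21·62.72 + 0.3·4.2 = 58.1245.
Var(X) = E[X²] − (E[X])² = 58.1245 − 34.9872 = 23.1373.

23.137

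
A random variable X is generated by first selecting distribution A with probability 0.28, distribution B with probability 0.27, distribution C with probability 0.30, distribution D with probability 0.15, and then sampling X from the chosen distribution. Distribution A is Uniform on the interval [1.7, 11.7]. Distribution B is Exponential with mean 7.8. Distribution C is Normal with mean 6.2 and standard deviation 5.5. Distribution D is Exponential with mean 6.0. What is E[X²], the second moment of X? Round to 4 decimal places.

For each component E[X²] = Var + (mean)², giving A: 53.2233; B: 121.68; C: 68.69; D: 72.
Overall E[X²] = 0.28·53.2233 + 0.27·121.68 + 0.3·68.69 + 0.15·72 = 79.1631.

79.1631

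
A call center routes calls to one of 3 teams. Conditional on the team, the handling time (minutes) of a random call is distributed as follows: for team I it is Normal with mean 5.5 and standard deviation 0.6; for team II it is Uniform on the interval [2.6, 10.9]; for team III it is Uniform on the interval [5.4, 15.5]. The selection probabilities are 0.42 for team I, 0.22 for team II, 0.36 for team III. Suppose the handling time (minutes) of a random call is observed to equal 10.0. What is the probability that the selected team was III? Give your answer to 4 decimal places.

0.5735

Likelihoods f(10.0 | ·): I: 4.0572e-13; II: 0.120482; III: 0.0990099.
Posterior ∝ prior × likelihood. Numerator for III: 0.36·0.0990099 = 0.0356436.
Normalizing constant: 0.42·4.0572e-13 + 0.22·0.120482 + 0.36·0.0990099 = 0.0621496.
P(III | observation) = 0.0356436 / 0.0621496 = 0.573512.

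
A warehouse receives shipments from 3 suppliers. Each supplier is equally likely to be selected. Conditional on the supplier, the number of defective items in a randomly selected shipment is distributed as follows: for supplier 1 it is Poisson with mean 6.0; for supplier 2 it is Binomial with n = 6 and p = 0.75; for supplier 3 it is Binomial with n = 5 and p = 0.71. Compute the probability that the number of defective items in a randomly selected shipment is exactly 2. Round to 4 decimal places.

0.0668

Conditional on each supplier, P(X = 2): 1: 0.0446175; 2: 0.032959; 3: 0.122945.
By total probability, P(X = 2) = 0.333333·0.0446175 + 0.333333·0.032959 + 0.333333·0.122945 = 0.0668405.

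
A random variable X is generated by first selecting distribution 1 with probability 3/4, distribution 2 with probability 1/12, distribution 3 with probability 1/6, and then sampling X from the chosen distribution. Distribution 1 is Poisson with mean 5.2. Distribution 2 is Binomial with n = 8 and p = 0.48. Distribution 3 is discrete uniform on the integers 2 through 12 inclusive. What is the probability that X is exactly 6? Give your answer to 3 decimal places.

Conditional on each component, P(X = 6): 1: 0.15148; 2: 0.0926002; 3: 0.0909091.
By total probability, P(X = 6) = 0.75·0.15148 + 0.0833333·0.0926002 + 0.166667·0.0909091 = 0.136478.

0.136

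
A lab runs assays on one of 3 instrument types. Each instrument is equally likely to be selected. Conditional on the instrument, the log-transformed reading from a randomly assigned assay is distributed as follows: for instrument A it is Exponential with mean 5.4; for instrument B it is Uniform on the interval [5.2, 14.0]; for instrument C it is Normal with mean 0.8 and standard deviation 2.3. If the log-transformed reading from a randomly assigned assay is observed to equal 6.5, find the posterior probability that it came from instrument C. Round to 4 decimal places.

Likelihoods f(6.5 | ·): A: 0.0555705; B: 0.113636; C: 0.00804475.
Posterior ∝ prior × likelihood. Numerator for C: 0.333333·0.00804475 = 0.00268158.
Normalizing constant: 0.333333·0.0555705 + 0.333333·0.113636 + 0.333333·0.00804475 = 0.0590839.
P(C | observation) = 0.00268158 / 0.0590839 = 0.045386.

0.0454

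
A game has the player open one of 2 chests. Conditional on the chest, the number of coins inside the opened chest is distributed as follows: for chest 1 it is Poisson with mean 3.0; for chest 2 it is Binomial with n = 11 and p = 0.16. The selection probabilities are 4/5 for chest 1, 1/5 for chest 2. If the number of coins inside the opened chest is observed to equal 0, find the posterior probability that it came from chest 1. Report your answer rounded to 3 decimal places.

Likelihoods P(X=0 | ·): 1: 0.0497871; 2: 0.146917.
Posterior ∝ prior × likelihood. Numerator for 1: 0.8·0.0497871 = 0.0398297.
Normalizing constant: 0.8·0.0497871 + 0.2·0.146917 = 0.0692131.
P(1 | observation) = 0.0398297 / 0.0692131 = 0.575464.

0.575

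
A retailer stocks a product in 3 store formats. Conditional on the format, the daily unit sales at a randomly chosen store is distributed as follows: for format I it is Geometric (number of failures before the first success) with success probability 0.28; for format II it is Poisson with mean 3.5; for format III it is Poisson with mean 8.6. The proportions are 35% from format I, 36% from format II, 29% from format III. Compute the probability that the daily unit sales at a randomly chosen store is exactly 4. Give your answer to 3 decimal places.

Conditional on each format, P(X = 4): I: 0.0752468; II: 0.188812; III: 0.0419614.
By total probability, P(X = 4) = 0.35·0.0752468 + 0.36·0.188812 + 0.29·0.0419614 = 0.106478.

0.106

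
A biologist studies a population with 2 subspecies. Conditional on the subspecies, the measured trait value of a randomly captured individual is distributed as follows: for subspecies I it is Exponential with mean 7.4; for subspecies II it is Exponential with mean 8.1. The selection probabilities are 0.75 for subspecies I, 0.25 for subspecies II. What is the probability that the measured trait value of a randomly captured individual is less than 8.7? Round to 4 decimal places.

0.6831

Conditional on each subspecies, P(X < 8.7): I: 0.69139; II: 0.658386.
By total probability, P(X < 8.7) = 0.75·0.69139 + 0.25·0.658386 = 0.683139.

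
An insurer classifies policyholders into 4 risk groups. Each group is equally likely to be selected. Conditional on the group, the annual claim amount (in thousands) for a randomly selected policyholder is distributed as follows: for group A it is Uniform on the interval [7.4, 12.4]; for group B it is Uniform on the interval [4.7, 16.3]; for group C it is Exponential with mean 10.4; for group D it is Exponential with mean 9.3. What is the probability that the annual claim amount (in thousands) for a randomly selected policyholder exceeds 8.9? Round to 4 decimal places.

0.5367

Conditional on each group, P(X > 8.9): A: 0.7; B: 0.637931; C: 0.424956; D: 0.384047.
By total probability, P(X > 8.9) = 0.25·0.7 + 0.25·0.637931 + 0.25·0.424956 + 0.25·0.384047 = 0.536734.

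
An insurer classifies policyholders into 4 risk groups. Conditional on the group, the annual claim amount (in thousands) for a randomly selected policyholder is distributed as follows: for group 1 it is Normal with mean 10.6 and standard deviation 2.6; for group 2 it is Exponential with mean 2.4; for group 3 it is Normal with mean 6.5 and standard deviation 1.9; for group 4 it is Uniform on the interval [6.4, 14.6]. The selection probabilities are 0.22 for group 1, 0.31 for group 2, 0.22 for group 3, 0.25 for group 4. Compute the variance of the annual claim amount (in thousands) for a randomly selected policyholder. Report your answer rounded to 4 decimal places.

Per component, 1: μ=10.6, E[X²]=119.12; 2: μ=2.4, E[X²]=11.52; 3: μ=6.5, E[X²]=45.86; 4: μ=10.5, E[X²]=115.853.
E[X] = 0.22·10.6 + 0.31·2.4 + 0.22·6.5 + 0.25·10.5 = 7.131.
E[X²] = 0.22·119.12 + 0.31·11.52 + 0.22·45.86 + 0.25·115.853 = 68.8301.
Var(X) = E[X²] − (E[X])² = 68.8301 − 50.8512 = 17.979.

17.9790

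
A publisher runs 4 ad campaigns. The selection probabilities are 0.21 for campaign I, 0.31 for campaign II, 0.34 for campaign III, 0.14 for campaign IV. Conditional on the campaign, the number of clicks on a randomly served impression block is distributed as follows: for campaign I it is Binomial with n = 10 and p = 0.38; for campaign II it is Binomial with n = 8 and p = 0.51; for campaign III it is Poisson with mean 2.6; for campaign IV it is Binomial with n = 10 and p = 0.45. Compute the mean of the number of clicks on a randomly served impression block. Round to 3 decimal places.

Component means — I: 3.8; II: 4.08; III: 2.6; IV: 4.5.
E[X] = 0.21·3.8 + 0.31·4.08 + 0.34·2.6 + 0.14·4.5 = 3.5768.

3.577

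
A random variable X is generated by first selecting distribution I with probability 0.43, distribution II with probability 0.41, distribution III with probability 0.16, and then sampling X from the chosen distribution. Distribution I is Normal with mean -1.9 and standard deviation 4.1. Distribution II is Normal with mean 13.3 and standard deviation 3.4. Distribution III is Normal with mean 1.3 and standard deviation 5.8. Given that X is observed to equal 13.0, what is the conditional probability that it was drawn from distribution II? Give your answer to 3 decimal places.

0.970

Likelihoods f(13.0 | ·): I: 0.000131904; II: 0.11688; III: 0.00899193.
Posterior ∝ prior × likelihood. Numerator for II: 0.41·0.11688 = 0.0479208.
Normalizing constant: 0.43·0.000131904 + 0.41·0.11688 + 0.16·0.00899193 = 0.0494163.
P(II | observation) = 0.0479208 / 0.0494163 = 0.969738.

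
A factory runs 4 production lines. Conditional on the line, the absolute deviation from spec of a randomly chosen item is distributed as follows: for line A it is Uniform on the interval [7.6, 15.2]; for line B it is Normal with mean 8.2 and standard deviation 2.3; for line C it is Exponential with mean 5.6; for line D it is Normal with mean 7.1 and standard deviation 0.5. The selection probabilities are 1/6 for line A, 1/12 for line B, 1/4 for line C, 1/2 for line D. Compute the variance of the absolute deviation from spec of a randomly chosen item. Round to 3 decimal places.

12.765

Per component, A: μ=11.4, E[X²]=134.773; B: μ=8.2, E[X²]=72.53; C: μ=5.6, E[X²]=62.72; D: μ=7.1, E[X²]=50.66.
E[X] = 0.166667·11.4 + 0.0833333·8.2 + 0.25·5.6 + 0.5·7.1 = 7.53333.
E[X²] = 0.166667·134.773 + 0.0833333·72.53 + 0.25·62.72 + 0.5·50.66 = 69.5164.
Var(X) = E[X²] − (E[X])² = 69.5164 − 56.7511 = 12.7653.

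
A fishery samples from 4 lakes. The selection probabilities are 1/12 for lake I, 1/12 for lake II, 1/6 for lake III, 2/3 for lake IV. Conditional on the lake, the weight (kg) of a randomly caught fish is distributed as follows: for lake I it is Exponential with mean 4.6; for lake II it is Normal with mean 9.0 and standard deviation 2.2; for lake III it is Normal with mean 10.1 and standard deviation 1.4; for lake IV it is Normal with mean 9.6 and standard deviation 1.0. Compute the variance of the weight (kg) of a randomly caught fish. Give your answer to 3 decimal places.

5.168

Per component, I: μ=4.6, E[X²]=42.32; II: μ=9, E[X²]=85.84; III: μ=10.1, E[X²]=103.97; IV: μ=9.6, E[X²]=93.16.
E[X] = 0.0833333·4.6 + 0.0833333·9 + 0.166667·10.1 + 0.666667·9.6 = 9.21667.
E[X²] = 0.0833333·42.32 + 0.0833333·85.84 + 0.166667·103.97 + 0.666667·93.16 = 90.115.
Var(X) = E[X²] − (E[X])² = 90.115 − 84.9469 = 5.16806.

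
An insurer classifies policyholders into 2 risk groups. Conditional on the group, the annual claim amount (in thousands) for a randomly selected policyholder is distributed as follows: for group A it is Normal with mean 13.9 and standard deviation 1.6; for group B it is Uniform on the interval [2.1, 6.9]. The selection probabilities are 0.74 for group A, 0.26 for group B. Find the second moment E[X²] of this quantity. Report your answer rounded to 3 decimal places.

For each component E[X²] = Var + (mean)², giving A: 195.77; B: 22.17.
Overall E[X²] = 0.74·195.77 + 0.26·22.17 = 150.634.

150.634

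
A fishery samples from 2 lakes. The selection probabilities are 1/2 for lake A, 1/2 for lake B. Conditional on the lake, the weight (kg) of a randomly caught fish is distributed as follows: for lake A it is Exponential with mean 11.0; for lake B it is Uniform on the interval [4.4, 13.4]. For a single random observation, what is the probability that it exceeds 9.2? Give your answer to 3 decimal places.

Conditional on each lake, P(X > 9.2): A: 0.433283; B: 0.466667.
By total probability, P(X > 9.2) = 0.5·0.433283 + 0.5·0.466667 = 0.449975.

0.450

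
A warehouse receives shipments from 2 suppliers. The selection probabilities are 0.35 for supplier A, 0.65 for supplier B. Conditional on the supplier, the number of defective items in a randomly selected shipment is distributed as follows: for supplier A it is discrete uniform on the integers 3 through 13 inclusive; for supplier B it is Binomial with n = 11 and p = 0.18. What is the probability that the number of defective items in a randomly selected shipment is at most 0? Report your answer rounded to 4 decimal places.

Conditional on each supplier, P(X ≤ 0): A: 0; B: 0.112707.
By total probability, P(X ≤ 0) = 0.35·0 + 0.65·0.112707 = 0.0732598.

0.0733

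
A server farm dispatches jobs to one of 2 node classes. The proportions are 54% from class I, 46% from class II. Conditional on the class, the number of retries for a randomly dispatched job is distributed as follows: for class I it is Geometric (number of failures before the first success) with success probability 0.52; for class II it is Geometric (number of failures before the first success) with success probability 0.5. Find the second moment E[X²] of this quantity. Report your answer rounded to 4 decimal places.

2.7987

For each component E[X²] = Var + (mean)², giving I: 2.62722; II: 3.
Overall E[X²] = 0.54·2.62722 + 0.46·3 = 2.7987.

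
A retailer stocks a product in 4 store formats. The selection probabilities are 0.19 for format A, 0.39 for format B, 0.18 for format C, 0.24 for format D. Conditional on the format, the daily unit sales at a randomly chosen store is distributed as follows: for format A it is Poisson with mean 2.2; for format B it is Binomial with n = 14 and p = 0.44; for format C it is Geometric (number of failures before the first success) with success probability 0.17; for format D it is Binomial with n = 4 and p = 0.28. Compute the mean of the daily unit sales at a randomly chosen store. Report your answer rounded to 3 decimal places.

Component means — A: 2.2; B: 6.16; C: 4.88235; D: 1.12.
E[X] = 0.19·2.2 + 0.39·6.16 + 0.18·4.88235 + 0.24·1.12 = 3.96802.

3.968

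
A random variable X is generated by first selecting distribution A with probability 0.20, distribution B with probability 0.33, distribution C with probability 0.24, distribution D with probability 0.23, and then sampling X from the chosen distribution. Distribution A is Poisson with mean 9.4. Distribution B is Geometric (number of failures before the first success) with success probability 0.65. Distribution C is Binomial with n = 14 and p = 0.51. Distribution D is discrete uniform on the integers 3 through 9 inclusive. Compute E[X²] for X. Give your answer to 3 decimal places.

For each component E[X²] = Var + (mean)², giving A: 97.76; B: 1.11834; C: 54.4782; D: 40.
Overall E[X²] = 0.2·97.76 + 0.33·1.11834 + 0.24·54.4782 + 0.23·40 = 42.1958.

42.196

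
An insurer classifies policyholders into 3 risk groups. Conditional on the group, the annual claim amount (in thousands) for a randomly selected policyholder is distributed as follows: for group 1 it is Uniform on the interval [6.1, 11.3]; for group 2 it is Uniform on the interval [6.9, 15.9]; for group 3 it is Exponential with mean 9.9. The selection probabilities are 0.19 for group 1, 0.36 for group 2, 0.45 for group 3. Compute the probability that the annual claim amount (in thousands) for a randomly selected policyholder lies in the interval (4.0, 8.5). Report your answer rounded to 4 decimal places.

Conditional on each group, P(4.0 < X < 8.5): 1: 0.461538; 2: 0.177778; 3: 0.243856.
By total probability, P(4.0 < X < 8.5) = 0.19·0.461538 + 0.36·0.177778 + 0.45·0.243856 = 0.261428.

0.2614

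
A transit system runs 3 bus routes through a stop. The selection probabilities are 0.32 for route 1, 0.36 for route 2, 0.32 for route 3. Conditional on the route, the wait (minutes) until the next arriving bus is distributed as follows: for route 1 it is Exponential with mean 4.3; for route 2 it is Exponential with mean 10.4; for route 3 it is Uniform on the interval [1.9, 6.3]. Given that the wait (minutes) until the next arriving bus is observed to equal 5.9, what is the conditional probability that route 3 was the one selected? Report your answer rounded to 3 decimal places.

Likelihoods f(5.9 | ·): 1: 0.0589711; 2: 0.054524; 3: 0.227273.
Posterior ∝ prior × likelihood. Numerator for 3: 0.32·0.227273 = 0.0727273.
Normalizing constant: 0.32·0.0589711 + 0.36·0.054524 + 0.32·0.227273 = 0.111227.
P(3 | observation) = 0.0727273 / 0.111227 = 0.653865.

0.654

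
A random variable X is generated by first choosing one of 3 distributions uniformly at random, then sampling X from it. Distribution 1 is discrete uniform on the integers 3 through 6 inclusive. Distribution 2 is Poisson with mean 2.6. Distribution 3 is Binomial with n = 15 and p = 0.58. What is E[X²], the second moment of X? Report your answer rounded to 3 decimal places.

36.735

For each component E[X²] = Var + (mean)², giving 1: 21.5; 2: 9.36; 3: 79.344.
Overall E[X²] = 0.333333·21.5 + 0.333333·9.36 + 0.333333·79.344 = 36.7347.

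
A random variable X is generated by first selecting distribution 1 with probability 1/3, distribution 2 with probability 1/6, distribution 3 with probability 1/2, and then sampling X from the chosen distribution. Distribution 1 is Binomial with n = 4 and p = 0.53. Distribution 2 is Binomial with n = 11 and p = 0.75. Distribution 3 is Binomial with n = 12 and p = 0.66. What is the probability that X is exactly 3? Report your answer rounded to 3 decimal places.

Conditional on each component, P(X = 3): 1: 0.279889; 2: 0.00106215; 3: 0.0038403.
By total probability, P(X = 3) = 0.333333·0.279889 + 0.166667·0.00106215 + 0.5·0.0038403 = 0.0953934.

0.095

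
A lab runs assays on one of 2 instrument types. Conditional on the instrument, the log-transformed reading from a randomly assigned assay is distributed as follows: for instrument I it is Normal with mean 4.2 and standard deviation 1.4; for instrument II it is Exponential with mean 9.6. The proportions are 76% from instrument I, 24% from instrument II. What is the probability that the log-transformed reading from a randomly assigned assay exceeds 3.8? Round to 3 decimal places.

Conditional on each instrument, P(X > 3.8): I: 0.612452; II: 0.673119.
By total probability, P(X > 3.8) = 0.76·0.612452 + 0.24·0.673119 = 0.627012.

0.627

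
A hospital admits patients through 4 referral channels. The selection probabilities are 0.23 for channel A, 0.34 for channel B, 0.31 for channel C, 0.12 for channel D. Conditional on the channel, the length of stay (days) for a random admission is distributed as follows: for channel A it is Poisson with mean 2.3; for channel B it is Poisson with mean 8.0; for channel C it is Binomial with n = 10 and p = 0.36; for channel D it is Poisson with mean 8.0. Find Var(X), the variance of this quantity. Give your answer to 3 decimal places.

Per component, A: μ=2.3, E[X²]=7.59; B: μ=8, E[X²]=72; C: μ=3.6, E[X²]=15.264; D: μ=8, E[X²]=72.
E[X] = 0.23·2.3 + 0.34·8 + 0.31·3.6 + 0.12·8 = 5.325.
E[X²] = 0.23·7.59 + 0.34·72 + 0.31·15.264 + 0.12·72 = 39.5975.
Var(X) = E[X²] − (E[X])² = 39.5975 − 28.3556 = 11.2419.

11.242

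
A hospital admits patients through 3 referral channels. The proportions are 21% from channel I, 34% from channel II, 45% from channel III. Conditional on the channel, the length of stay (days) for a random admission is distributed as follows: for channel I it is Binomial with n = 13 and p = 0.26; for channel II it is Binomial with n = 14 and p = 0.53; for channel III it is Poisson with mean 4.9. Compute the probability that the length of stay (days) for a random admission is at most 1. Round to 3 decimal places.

Conditional on each channel, P(X ≤ 1): I: 0.111091; II: 0.000430873; III: 0.0439348.
By total probability, P(X ≤ 1) = 0.21·0.111091 + 0.34·0.000430873 + 0.45·0.0439348 = 0.0432462.

0.043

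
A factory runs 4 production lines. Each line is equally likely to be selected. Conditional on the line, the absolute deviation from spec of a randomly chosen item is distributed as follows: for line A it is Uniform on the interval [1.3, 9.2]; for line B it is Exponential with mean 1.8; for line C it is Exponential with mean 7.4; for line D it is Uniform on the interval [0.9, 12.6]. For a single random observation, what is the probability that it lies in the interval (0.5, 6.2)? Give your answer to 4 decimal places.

Conditional on each line, P(0.5 < X < 6.2): A: 0.620253; B: 0.725543; C: 0.50202; D: 0.452991.
By total probability, P(0.5 < X < 6.2) = 0.25·0.620253 + 0.25·0.725543 + 0.25·0.50202 + 0.25·0.452991 = 0.575202.

0.5752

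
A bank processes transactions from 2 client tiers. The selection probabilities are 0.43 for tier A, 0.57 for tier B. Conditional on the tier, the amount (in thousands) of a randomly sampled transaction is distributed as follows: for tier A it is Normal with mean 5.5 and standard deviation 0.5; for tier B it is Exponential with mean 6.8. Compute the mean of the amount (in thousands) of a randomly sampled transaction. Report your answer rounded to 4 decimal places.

6.2410

Component means — A: 5.5; B: 6.8.
E[X] = 0.43·5.5 + 0.57·6.8 = 6.241.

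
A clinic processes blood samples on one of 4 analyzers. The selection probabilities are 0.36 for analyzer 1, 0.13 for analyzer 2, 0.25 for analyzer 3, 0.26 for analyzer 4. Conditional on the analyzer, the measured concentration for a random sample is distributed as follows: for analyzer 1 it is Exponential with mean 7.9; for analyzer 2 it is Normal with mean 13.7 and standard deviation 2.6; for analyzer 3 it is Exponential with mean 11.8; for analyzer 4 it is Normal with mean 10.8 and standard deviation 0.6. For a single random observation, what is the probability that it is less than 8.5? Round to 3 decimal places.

0.369

Conditional on each analyzer, P(X < 8.5): 1: 0.659026; 2: 0.0227501; 3: 0.513413; 4: 6.32092e-05.
By total probability, P(X < 8.5) = 0.36·0.659026 + 0.13·0.0227501 + 0.25·0.513413 + 0.26·6.32092e-05 = 0.368577.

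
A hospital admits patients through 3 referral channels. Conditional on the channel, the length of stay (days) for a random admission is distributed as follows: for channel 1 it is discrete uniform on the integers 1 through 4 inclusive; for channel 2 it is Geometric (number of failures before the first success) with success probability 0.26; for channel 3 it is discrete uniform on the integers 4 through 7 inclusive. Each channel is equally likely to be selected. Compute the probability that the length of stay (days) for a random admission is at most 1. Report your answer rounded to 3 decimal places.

0.234

Conditional on each channel, P(X ≤ 1): 1: 0.25; 2: 0.4524; 3: 0.
By total probability, P(X ≤ 1) = 0.333333·0.25 + 0.333333·0.4524 + 0.333333·0 = 0.234133.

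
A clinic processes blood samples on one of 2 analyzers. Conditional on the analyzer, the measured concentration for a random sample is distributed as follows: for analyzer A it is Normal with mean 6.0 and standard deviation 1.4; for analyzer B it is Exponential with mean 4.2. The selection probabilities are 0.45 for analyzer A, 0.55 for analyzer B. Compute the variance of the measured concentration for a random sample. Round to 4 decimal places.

11.3859

Per component, A: μ=6, E[X²]=37.96; B: μ=4.2, E[X²]=35.28.
E[X] = 0.45·6 + 0.55·4.2 = 5.01.
E[X²] = 0.45·37.96 + 0.55·35.28 = 36.486.
Var(X) = E[X²] − (E[X])² = 36.486 − 25.1001 = 11.3859.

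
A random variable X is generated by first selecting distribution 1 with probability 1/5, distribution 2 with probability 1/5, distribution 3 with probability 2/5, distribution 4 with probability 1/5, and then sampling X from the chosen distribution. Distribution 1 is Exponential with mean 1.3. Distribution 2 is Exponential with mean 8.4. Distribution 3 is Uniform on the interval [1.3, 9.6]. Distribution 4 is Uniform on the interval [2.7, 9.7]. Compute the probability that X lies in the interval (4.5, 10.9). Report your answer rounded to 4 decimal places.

Conditional on each component, P(4.5 < X < 10.9): 1: 0.0311531; 2: 0.31207; 3: 0.614458; 4: 0.742857.
By total probability, P(4.5 < X < 10.9) = 0.2·0.0311531 + 0.2·0.31207 + 0.4·0.614458 + 0.2·0.742857 = 0.462999.

0.4630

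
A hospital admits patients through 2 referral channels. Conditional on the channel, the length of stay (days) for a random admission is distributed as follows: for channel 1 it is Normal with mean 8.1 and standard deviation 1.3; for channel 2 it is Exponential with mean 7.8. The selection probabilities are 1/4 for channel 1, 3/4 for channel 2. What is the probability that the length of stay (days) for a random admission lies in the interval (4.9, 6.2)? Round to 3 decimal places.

Conditional on each channel, P(4.9 < X < 6.2): 1: 0.0650167; 2: 0.0819095.
By total probability, P(4.9 < X < 6.2) = 0.25·0.0650167 + 0.75·0.0819095 = 0.0776863.

0.078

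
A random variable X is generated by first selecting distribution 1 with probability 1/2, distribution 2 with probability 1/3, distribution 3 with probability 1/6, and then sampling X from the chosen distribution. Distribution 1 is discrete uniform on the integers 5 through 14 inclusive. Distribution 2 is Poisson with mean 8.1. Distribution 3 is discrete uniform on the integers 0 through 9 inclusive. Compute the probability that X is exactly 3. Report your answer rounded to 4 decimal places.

Conditional on each component, P(X = 3): 1: 0; 2: 0.0268855; 3: 0.1.
By total probability, P(X = 3) = 0.5·0 + 0.333333·0.0268855 + 0.166667·0.1 = 0.0256285.

0.0256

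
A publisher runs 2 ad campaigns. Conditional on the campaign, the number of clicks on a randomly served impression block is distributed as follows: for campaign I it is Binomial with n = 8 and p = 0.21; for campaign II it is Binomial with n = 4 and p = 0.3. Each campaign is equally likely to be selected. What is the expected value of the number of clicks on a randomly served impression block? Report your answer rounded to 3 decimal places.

Component means — I: 1.68; II: 1.2.
E[X] = 0.5·1.68 + 0.5·1.2 = 1.44.

1.440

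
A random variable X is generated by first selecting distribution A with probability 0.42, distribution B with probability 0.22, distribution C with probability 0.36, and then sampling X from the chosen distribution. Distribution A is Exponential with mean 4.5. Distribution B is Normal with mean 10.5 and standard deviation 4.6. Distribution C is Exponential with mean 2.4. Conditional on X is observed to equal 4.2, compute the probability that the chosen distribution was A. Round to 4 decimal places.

0.5225

Likelihoods f(4.2 | ·): A: 0.0873868; B: 0.0339506; C: 0.0724058.
Posterior ∝ prior × likelihood. Numerator for A: 0.42·0.0873868 = 0.0367025.
Normalizing constant: 0.42·0.0873868 + 0.22·0.0339506 + 0.36·0.0724058 = 0.0702377.
P(A | observation) = 0.0367025 / 0.0702377 = 0.522547.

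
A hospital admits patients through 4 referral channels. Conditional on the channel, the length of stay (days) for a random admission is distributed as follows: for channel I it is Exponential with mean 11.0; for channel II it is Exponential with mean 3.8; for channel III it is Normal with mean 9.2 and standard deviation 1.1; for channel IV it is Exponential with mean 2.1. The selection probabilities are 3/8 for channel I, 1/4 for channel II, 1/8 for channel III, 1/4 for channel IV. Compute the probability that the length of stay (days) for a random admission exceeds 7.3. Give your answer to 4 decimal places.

0.3572

Conditional on each channel, P(X > 7.3): I: 0.514975; II: 0.146453; III: 0.957941; IV: 0.030925.
By total probability, P(X > 7.3) = 0.375·0.514975 + 0.25·0.146453 + 0.125·0.957941 + 0.25·0.030925 = 0.357203.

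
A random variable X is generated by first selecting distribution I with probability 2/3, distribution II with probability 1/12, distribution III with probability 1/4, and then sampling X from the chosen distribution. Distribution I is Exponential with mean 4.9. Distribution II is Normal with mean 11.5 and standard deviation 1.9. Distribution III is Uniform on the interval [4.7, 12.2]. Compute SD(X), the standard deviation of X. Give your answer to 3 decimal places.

4.711

Per component, I: μ=4.9, E[X²]=48.02; II: μ=11.5, E[X²]=135.86; III: μ=8.45, E[X²]=76.09.
E[X] = 0.666667·4.9 + 0.0833333·11.5 + 0.25·8.45 = 6.3375.
E[X²] = 0.666667·48.02 + 0.0833333·135.86 + 0.25·76.09 = 62.3575.
Var(X) = E[X²] − (E[X])² = 62.3575 − 40.1639 = 22.1936.
SD(X) = √22.1936 = 4.71101.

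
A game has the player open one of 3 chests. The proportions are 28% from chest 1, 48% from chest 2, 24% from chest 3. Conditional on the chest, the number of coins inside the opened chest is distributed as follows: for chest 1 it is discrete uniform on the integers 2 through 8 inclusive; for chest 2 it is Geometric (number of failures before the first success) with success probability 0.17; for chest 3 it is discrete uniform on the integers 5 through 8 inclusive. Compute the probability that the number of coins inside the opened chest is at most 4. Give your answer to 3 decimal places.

Conditional on each chest, P(X ≤ 4): 1: 0.428571; 2: 0.606096; 3: 0.
By total probability, P(X ≤ 4) = 0.28·0.428571 + 0.48·0.606096 + 0.24·0 = 0.410926.

0.411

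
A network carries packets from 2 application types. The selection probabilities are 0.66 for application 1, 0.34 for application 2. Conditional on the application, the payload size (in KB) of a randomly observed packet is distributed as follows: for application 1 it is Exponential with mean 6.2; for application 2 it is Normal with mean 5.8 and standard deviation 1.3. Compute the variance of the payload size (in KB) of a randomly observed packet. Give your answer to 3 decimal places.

Per component, 1: μ=6.2, E[X²]=76.88; 2: μ=5.8, E[X²]=35.33.
E[X] = 0.66·6.2 + 0.34·5.8 = 6.064.
E[X²] = 0.66·76.88 + 0.34·35.33 = 62.753.
Var(X) = E[X²] − (E[X])² = 62.753 − 36.7721 = 25.9809.

25.981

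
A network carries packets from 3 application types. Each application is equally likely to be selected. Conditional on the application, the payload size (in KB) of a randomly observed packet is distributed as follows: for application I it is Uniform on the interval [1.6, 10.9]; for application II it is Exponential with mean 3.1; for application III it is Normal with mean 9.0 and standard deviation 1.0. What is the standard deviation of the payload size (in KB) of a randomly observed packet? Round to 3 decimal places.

3.428

Per component, I: μ=6.25, E[X²]=46.27; II: μ=3.1, E[X²]=19.22; III: μ=9, E[X²]=82.
E[X] = 0.333333·6.25 + 0.333333·3.1 + 0.333333·9 = 6.11667.
E[X²] = 0.333333·46.27 + 0.333333·19.22 + 0.333333·82 = 49.1633.
Var(X) = E[X²] − (E[X])² = 49.1633 − 37.4136 = 11.7497.
SD(X) = √11.7497 = 3.42779.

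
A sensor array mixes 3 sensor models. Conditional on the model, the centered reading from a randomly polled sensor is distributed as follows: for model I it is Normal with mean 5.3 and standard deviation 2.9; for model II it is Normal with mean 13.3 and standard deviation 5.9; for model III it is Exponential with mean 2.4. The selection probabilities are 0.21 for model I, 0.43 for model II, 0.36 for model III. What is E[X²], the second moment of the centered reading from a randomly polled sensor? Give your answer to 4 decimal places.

102.8432

For each component E[X²] = Var + (mean)², giving I: 36.5; II: 211.7; III: 11.52.
Overall E[X²] = 0.21·36.5 + 0.43·211.7 + 0.36·11.52 = 102.843.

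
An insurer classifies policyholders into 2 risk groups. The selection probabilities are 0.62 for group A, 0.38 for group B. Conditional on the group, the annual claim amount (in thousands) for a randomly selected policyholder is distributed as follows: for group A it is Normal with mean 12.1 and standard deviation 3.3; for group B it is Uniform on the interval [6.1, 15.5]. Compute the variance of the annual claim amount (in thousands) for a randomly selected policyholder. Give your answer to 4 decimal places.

Per component, A: μ=12.1, E[X²]=157.3; B: μ=10.8, E[X²]=124.003.
E[X] = 0.62·12.1 + 0.38·10.8 = 11.606.
E[X²] = 0.62·157.3 + 0.38·124.003 = 144.647.
Var(X) = E[X²] − (E[X])² = 144.647 − 134.699 = 9.94803.

9.9480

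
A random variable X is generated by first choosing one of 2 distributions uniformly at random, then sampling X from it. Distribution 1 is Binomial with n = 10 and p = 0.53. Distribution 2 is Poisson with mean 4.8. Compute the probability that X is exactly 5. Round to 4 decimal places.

Conditional on each component, P(X = 5): 1: 0.241696; 2: 0.174748.
By total probability, P(X = 5) = 0.5·0.241696 + 0.5·0.174748 = 0.208222.

0.2082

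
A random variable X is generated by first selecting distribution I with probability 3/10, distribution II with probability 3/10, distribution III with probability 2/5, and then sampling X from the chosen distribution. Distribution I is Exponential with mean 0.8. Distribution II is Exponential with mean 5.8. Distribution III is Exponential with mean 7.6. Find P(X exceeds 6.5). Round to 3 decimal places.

0.268

Conditional on each component, P(X > 6.5): I: 0.000296045; II: 0.326055; III: 0.425171.
By total probability, P(X > 6.5) = 0.3·0.000296045 + 0.3·0.326055 + 0.4·0.425171 = 0.267974.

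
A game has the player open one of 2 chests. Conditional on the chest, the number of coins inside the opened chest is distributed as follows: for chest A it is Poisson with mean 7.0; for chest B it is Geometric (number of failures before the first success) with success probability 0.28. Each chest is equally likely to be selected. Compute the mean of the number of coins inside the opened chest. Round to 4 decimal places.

4.7857

Component means — A: 7; B: 2.57143.
E[X] = 0.5·7 + 0.5·2.57143 = 4.78571.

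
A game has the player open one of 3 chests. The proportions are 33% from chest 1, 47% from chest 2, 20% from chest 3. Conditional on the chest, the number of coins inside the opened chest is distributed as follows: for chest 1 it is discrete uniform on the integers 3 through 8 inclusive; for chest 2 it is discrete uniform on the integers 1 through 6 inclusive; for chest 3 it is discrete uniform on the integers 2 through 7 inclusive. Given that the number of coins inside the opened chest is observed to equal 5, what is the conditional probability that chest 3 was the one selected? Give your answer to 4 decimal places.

Likelihoods P(X=5 | ·): 1: 0.166667; 2: 0.166667; 3: 0.166667.
Posterior ∝ prior × likelihood. Numerator for 3: 0.2·0.166667 = 0.0333333.
Normalizing constant: 0.33·0.166667 + 0.47·0.166667 + 0.2·0.166667 = 0.166667.
P(3 | observation) = 0.0333333 / 0.166667 = 0.2.

0.2000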